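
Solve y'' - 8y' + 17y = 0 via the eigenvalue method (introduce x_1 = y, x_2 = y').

Let x_1 = y, x_2 = y'. Then x_1' = x_2 and x_2' = -17x_1 + 8x_2.
A = [[0,1],[-17,8]]; det(A-λI) = λ^2 - 8λ + 17.
Eigenvalues λ = 4 ± i.

y(t) = K_1e^(4t)cos(t) + K_2e^(4t)sin(t)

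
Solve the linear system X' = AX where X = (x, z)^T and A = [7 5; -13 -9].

x(t) = -2C_1e^(-t)sin(t) + C_1e^(-t)cos(t) + C_2e^(-t)sin(t) + 2C_2e^(-t)cos(t), z(t) = 3C_1e^(-t)sin(t) - 2C_1e^(-t)cos(t) - 2C_2e^(-t)sin(t) - 3C_2e^(-t)cos(t)

Coefficient matrix A = [[7, 5], [-13, -9]].
Characteristic polynomial det(A - λI) = λ^2 + 2λ + 2 = 0.
Eigenvalues λ = -1 ± i (complex conjugate pair).
For λ=-1+i: an eigenvector is (1,-2) - i(-2,3) = (1 + 2i, -2 - 3i).
A real fundamental pair from Re and Im of e^((-1+i)t)v: X_1 = e^(-t)(cos(t)·(1,-2) + sin(t)·(-2,3)), X_2 = e^(-t)(sin(t)·(1,-2) - cos(t)·(-2,3)).
General solution: C_1X_1 + C_2X_2.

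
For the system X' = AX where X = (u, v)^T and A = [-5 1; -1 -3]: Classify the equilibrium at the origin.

A = [[-5,1],[-1,-3]]; det(A-λI) = λ^2 + 8λ + 16.
repeated λ = -4 with a single eigenvector.

stable improper node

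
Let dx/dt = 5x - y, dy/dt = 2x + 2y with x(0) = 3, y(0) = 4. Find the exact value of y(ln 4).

640

A = [[5,-1],[2,2]]; eigenvalues λ = 3, 4.
Eigenvectors: (1,2) for λ=3, (1,1) for λ=4.
From the initial condition, c_1 = 1, c_2 = 2.
y(ln 4) = (1)(4^3)(2) + (2)(4^4)(1) = 640.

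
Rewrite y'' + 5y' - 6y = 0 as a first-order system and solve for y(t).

y(t) = K_1e^(-6t) + K_2e^(t)

Let x_1 = y, x_2 = y'. Then x_1' = x_2 and x_2' = 6x_1 - 5x_2.
A = [[0,1],[6,-5]]; det(A-λI) = λ^2 + 5λ - 6.
Eigenvalues λ = -6, 1 with eigenvectors (1,-6), (1,1).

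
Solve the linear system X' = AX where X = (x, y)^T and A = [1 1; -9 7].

Coefficient matrix A = [[1, 1], [-9, 7]].
Characteristic polynomial det(A - λI) = λ^2 - 8λ + 16 = 0.
Single eigenvalue λ = 4 with algebraic multiplicity 2.
Eigenvector v = (-1,-3); generalized eigenvector w with (A-λI)w=v is (0,-1).
General solution: e^(4t)[C_1·v + C_2·(t·v + w)].

x(t) = -C_1e^(4t) - C_2te^(4t), y(t) = -3C_1e^(4t) - 3C_2te^(4t) - C_2e^(4t)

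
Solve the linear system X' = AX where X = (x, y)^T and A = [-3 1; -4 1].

x(t) = c_1e^(-t) + c_2te^(-t) - c_2e^(-t), y(t) = 2c_1e^(-t) + 2c_2te^(-t) - c_2e^(-t)

Coefficient matrix A = [[-3, 1], [-4, 1]].
Characteristic polynomial det(A - λI) = λ^2 + 2λ + 1 = 0.
Single eigenvalue λ = -1 with algebraic multiplicity 2.
Eigenvector v = (1,2); generalized eigenvector w with (A-λI)w=v is (-1,-1).
General solution: e^(-t)[c_1·v + c_2·(t·v + w)].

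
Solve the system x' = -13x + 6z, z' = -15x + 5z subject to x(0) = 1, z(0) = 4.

Coefficient matrix A = [[-13, 6], [-15, 5]].
Characteristic polynomial det(A - λI) = λ^2 + 8λ + 25 = 0.
Eigenvalues λ = -4 ± 3i (complex conjugate pair).
For λ=-4+3i: an eigenvector is (1,1) - i(-1,-2) = (1 + i, 1 + 2i).
A real fundamental pair from Re and Im of e^((-4+3i)t)v: X_1 = e^(-4t)(cos(3t)·(1,1) + sin(3t)·(-1,-2)), X_2 = e^(-4t)(sin(3t)·(1,1) - cos(3t)·(-1,-2)).
General solution: C_1X_1 + C_2X_2.
Applying x(0)=1, z(0)=4 gives C_1=-2, C_2=3.

x(t) = 5e^(-4t)sin(3t) + e^(-4t)cos(3t), z(t) = 7e^(-4t)sin(3t) + 4e^(-4t)cos(3t)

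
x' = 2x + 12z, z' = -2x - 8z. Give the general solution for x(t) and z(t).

x(t) = 2C_1e^(-4t) - 3C_2e^(-2t), z(t) = -C_1e^(-4t) + C_2e^(-2t)

Coefficient matrix A = [[2, 12], [-2, -8]].
Characteristic polynomial det(A - λI) = λ^2 + 6λ + 8 = 0.
Eigenvalues λ = -4, -2.
For λ=-4: (A-λI) row 1 is [6, 12], so an eigenvector is (2, -1).
For λ=-2: (A-λI) row 1 is [4, 12], so an eigenvector is (-3, 1).
General solution: C_1e^(-4t)(2,-1) + C_2e^(-2t)(-3,1).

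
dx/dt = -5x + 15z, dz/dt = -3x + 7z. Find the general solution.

x(t) = 2K_1e^(t)sin(3t) - K_1e^(t)cos(3t) - K_2e^(t)sin(3t) - 2K_2e^(t)cos(3t), z(t) = K_1e^(t)sin(3t) - K_2e^(t)cos(3t)

Coefficient matrix A = [[-5, 15], [-3, 7]].
Characteristic polynomial det(A - λI) = λ^2 - 2λ + 10 = 0.
Eigenvalues λ = 1 ± 3i (complex conjugate pair).
For λ=1+3i: an eigenvector is (-1,0) - i(2,1) = (-1 - 2i, 0 - i).
A real fundamental pair from Re and Im of e^((1+3i)t)v: X_1 = e^(t)(cos(3t)·(-1,0) + sin(3t)·(2,1)), X_2 = e^(t)(sin(3t)·(-1,0) - cos(3t)·(2,1)).
General solution: K_1X_1 + K_2X_2.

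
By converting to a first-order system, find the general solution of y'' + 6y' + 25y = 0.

y(t) = c_1e^(-3t)cos(4t) + c_2e^(-3t)sin(4t)

Let x_1 = y, x_2 = y'. Then x_1' = x_2 and x_2' = -25x_1 - 6x_2.
A = [[0,1],[-25,-6]]; det(A-λI) = λ^2 + 6λ + 25.
Eigenvalues λ = -3 ± 4i.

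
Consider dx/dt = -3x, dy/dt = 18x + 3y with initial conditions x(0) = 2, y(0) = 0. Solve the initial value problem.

x(t) = 2e^(-3t), y(t) = 6e^(3t) - 6e^(-3t)

Coefficient matrix A = [[-3, 0], [18, 3]].
Characteristic polynomial det(A - λI) = λ^2 - 9 = 0.
Eigenvalues λ = -3, 3.
For λ=-3: (A-λI) row 2 is [18, 6], so an eigenvector is (-1, 3).
For λ=3: (A-λI) row 1 is [-6, 0], so an eigenvector is (0, 1).
General solution: C_1e^(-3t)(-1,3) + C_2e^(3t)(0,1).
Applying x(0)=2, y(0)=0 gives C_1=-2, C_2=6.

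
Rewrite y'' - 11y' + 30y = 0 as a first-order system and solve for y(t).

Let x_1 = y, x_2 = y'. Then x_1' = x_2 and x_2' = -30x_1 + 11x_2.
A = [[0,1],[-30,11]]; det(A-λI) = λ^2 - 11λ + 30.
Eigenvalues λ = 5, 6 with eigenvectors (1,5), (1,6).

y(t) = K_1e^(5t) + K_2e^(6t)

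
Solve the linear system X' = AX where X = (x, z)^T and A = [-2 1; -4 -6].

Coefficient matrix A = [[-2, 1], [-4, -6]].
Characteristic polynomial det(A - λI) = λ^2 + 8λ + 16 = 0.
Single eigenvalue λ = -4 with algebraic multiplicity 2.
Eigenvector v = (-1,2); generalized eigenvector w with (A-λI)w=v is (0,-1).
General solution: e^(-4t)[c_1·v + c_2·(t·v + w)].

x(t) = -c_1e^(-4t) - c_2te^(-4t), z(t) = 2c_1e^(-4t) + 2c_2te^(-4t) - c_2e^(-4t)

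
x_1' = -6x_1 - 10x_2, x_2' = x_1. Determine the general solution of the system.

x_1(t) = 3K_1e^(-3t)sin(t) - K_1e^(-3t)cos(t) - K_2e^(-3t)sin(t) - 3K_2e^(-3t)cos(t), x_2(t) = -K_1e^(-3t)sin(t) + K_2e^(-3t)cos(t)

Coefficient matrix A = [[-6, -10], [1, 0]].
Characteristic polynomial det(A - λI) = λ^2 + 6λ + 10 = 0.
Eigenvalues λ = -3 ± i (complex conjugate pair).
For λ=-3+i: an eigenvector is (-1,0) - i(3,-1) = (-1 - 3i, 0 + i).
A real fundamental pair from Re and Im of e^((-3+i)t)v: X_1 = e^(-3t)(cos(t)·(-1,0) + sin(t)·(3,-1)), X_2 = e^(-3t)(sin(t)·(-1,0) - cos(t)·(3,-1)).
General solution: K_1X_1 + K_2X_2.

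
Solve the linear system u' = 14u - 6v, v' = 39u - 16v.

Coefficient matrix A = [[14, -6], [39, -16]].
Characteristic polynomial det(A - λI) = λ^2 + 2λ + 10 = 0.
Eigenvalues λ = -1 ± 3i (complex conjugate pair).
For λ=-1+3i: an eigenvector is (1,3) - i(-1,-2) = (1 + i, 3 + 2i).
A real fundamental pair from Re and Im of e^((-1+3i)t)v: X_1 = e^(-t)(cos(3t)·(1,3) + sin(3t)·(-1,-2)), X_2 = e^(-t)(sin(3t)·(1,3) - cos(3t)·(-1,-2)).
General solution: c_1X_1 + c_2X_2.

u(t) = -c_1e^(-t)sin(3t) + c_1e^(-t)cos(3t) + c_2e^(-t)sin(3t) + c_2e^(-t)cos(3t), v(t) = -2c_1e^(-t)sin(3t) + 3c_1e^(-t)cos(3t) + 3c_2e^(-t)sin(3t) + 2c_2e^(-t)cos(3t)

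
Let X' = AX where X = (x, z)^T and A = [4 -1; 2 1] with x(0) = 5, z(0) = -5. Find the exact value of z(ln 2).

A = [[4,-1],[2,1]]; eigenvalues λ = 3, 2.
Eigenvectors: (1,1) for λ=3, (-1,-2) for λ=2.
From the initial condition, c_1 = 15, c_2 = 10.
z(ln 2) = (15)(2^3)(1) + (10)(2^2)(-2) = 40.

40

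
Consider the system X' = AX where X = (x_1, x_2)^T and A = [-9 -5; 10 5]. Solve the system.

x_1(t) = -2K_1e^(-2t)sin(t) + K_1e^(-2t)cos(t) + K_2e^(-2t)sin(t) + 2K_2e^(-2t)cos(t), x_2(t) = 3K_1e^(-2t)sin(t) - K_1e^(-2t)cos(t) - K_2e^(-2t)sin(t) - 3K_2e^(-2t)cos(t)

Coefficient matrix A = [[-9, -5], [10, 5]].
Characteristic polynomial det(A - λI) = λ^2 + 4λ + 5 = 0.
Eigenvalues λ = -2 ± i (complex conjugate pair).
For λ=-2+i: an eigenvector is (1,-1) - i(-2,3) = (1 + 2i, -1 - 3i).
A real fundamental pair from Re and Im of e^((-2+i)t)v: X_1 = e^(-2t)(cos(t)·(1,-1) + sin(t)·(-2,3)), X_2 = e^(-2t)(sin(t)·(1,-1) - cos(t)·(-2,3)).
General solution: K_1X_1 + K_2X_2.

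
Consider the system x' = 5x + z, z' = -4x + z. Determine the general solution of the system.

x(t) = c_1e^(3t) + c_2te^(3t) + c_2e^(3t), z(t) = -2c_1e^(3t) - 2c_2te^(3t) - c_2e^(3t)

Coefficient matrix A = [[5, 1], [-4, 1]].
Characteristic polynomial det(A - λI) = λ^2 - 6λ + 9 = 0.
Single eigenvalue λ = 3 with algebraic multiplicity 2.
Eigenvector v = (1,-2); generalized eigenvector w with (A-λI)w=v is (1,-1).
General solution: e^(3t)[c_1·v + c_2·(t·v + w)].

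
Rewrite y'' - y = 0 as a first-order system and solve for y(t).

Let x_1 = y, x_2 = y'. Then x_1' = x_2 and x_2' = x_1.
A = [[0,1],[1,0]]; det(A-λI) = λ^2 - 1.
Eigenvalues λ = -1, 1 with eigenvectors (1,-1), (1,1).

y(t) = c_1e^(-t) + c_2e^(t)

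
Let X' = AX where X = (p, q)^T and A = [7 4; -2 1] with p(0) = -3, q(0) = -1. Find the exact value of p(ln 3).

-1809

A = [[7,4],[-2,1]]; eigenvalues λ = 3, 5.
Eigenvectors: (1,-1) for λ=3, (2,-1) for λ=5.
From the initial condition, c_1 = 5, c_2 = -4.
p(ln 3) = (5)(3^3)(1) + (-4)(3^5)(2) = -1809.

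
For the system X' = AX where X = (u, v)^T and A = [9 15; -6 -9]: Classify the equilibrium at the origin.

A = [[9,15],[-6,-9]]; det(A-λI) = λ^2 + 9.
λ = 0 ± 3i: zero real part.

center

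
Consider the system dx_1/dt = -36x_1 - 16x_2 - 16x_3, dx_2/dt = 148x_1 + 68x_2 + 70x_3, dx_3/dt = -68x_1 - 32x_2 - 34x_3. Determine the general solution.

x_1(t) = K_1e^(-4t) - 2K_3e^(4t), x_2(t) = -4K_1e^(-4t) + K_2e^(-2t) + 9K_3e^(4t), x_3(t) = 2K_1e^(-4t) - K_2e^(-2t) - 4K_3e^(4t)

Coefficient matrix A = [[-36, -16, -16], [148, 68, 70], [-68, -32, -34]].
det(A - λI) = 0 gives eigenvalues λ = -4, -2, 4.
For λ=-4: eigenvector (1,-4,2).
For λ=-2: eigenvector (0,1,-1).
For λ=4: eigenvector (-2,9,-4).
General solution: K_1e^(-4t)(1,-4,2) + K_2e^(-2t)(0,1,-1) + K_3e^(4t)(-2,9,-4).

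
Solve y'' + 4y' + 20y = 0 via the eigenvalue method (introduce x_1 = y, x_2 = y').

y(t) = c_1e^(-2t)cos(4t) + c_2e^(-2t)sin(4t)

Let x_1 = y, x_2 = y'. Then x_1' = x_2 and x_2' = -20x_1 - 4x_2.
A = [[0,1],[-20,-4]]; det(A-λI) = λ^2 + 4λ + 20.
Eigenvalues λ = -2 ± 4i.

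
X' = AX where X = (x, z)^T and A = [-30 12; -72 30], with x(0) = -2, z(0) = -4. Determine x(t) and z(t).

x(t) = -2e^(-6t), z(t) = -4e^(-6t)

Coefficient matrix A = [[-30, 12], [-72, 30]].
Characteristic polynomial det(A - λI) = λ^2 - 36 = 0.
Eigenvalues λ = 6, -6.
For λ=6: (A-λI) row 1 is [-36, 12], so an eigenvector is (1, 3).
For λ=-6: (A-λI) row 1 is [-24, 12], so an eigenvector is (1, 2).
General solution: C_1e^(6t)(1,3) + C_2e^(-6t)(1,2).
Applying x(0)=-2, z(0)=-4 gives C_1=0, C_2=-2.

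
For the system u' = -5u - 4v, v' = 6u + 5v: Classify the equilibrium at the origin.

A = [[-5,-4],[6,5]]; det(A-λI) = λ^2 - 1.
λ = -1, 1: opposite signs.

saddle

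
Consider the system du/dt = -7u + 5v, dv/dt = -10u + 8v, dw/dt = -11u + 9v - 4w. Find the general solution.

Coefficient matrix A = [[-7, 5, 0], [-10, 8, 0], [-11, 9, -4]].
det(A - λI) = 0 gives eigenvalues λ = -2, 3, -4.
For λ=-2: eigenvector (1,1,-1).
For λ=3: eigenvector (1,2,1).
For λ=-4: eigenvector (0,0,1).
General solution: K_1e^(-2t)(1,1,-1) + K_2e^(3t)(1,2,1) + K_3e^(-4t)(0,0,1).

u(t) = K_1e^(-2t) + K_2e^(3t), v(t) = K_1e^(-2t) + 2K_2e^(3t), w(t) = -K_1e^(-2t) + K_2e^(3t) + K_3e^(-4t)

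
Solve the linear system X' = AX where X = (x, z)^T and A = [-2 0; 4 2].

Coefficient matrix A = [[-2, 0], [4, 2]].
Characteristic polynomial det(A - λI) = λ^2 - 4 = 0.
Eigenvalues λ = -2, 2.
For λ=-2: (A-λI) row 2 is [4, 4], so an eigenvector is (1, -1).
For λ=2: (A-λI) row 1 is [-4, 0], so an eigenvector is (0, 1).
General solution: C_1e^(-2t)(1,-1) + C_2e^(2t)(0,1).

x(t) = C_1e^(-2t), z(t) = -C_1e^(-2t) + C_2e^(2t)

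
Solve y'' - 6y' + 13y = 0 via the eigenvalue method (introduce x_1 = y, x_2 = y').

Let x_1 = y, x_2 = y'. Then x_1' = x_2 and x_2' = -13x_1 + 6x_2.
A = [[0,1],[-13,6]]; det(A-λI) = λ^2 - 6λ + 13.
Eigenvalues λ = 3 ± 2i.

y(t) = K_1e^(3t)cos(2t) + K_2e^(3t)sin(2t)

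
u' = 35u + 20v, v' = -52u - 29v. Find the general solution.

u(t) = -C_1e^(3t)sin(4t) - 2C_1e^(3t)cos(4t) - 2C_2e^(3t)sin(4t) + C_2e^(3t)cos(4t), v(t) = 2C_1e^(3t)sin(4t) + 3C_1e^(3t)cos(4t) + 3C_2e^(3t)sin(4t) - 2C_2e^(3t)cos(4t)

Coefficient matrix A = [[35, 20], [-52, -29]].
Characteristic polynomial det(A - λI) = λ^2 - 6λ + 25 = 0.
Eigenvalues λ = 3 ± 4i (complex conjugate pair).
For λ=3+4i: an eigenvector is (-2,3) - i(-1,2) = (-2 + i, 3 - 2i).
A real fundamental pair from Re and Im of e^((3+4i)t)v: X_1 = e^(3t)(cos(4t)·(-2,3) + sin(4t)·(-1,2)), X_2 = e^(3t)(sin(4t)·(-2,3) - cos(4t)·(-1,2)).
General solution: C_1X_1 + C_2X_2.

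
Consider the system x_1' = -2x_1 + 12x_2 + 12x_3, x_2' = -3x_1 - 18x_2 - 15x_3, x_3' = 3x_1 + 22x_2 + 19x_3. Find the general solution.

x_1(t) = 2K_1e^(4t) + K_2e^(-2t), x_2(t) = -3K_1e^(4t) - 3K_2e^(-2t) - K_3e^(-3t), x_3(t) = 4K_1e^(4t) + 3K_2e^(-2t) + K_3e^(-3t)

Coefficient matrix A = [[-2, 12, 12], [-3, -18, -15], [3, 22, 19]].
det(A - λI) = 0 gives eigenvalues λ = 4, -2, -3.
For λ=4: eigenvector (2,-3,4).
For λ=-2: eigenvector (1,-3,3).
For λ=-3: eigenvector (0,-1,1).
General solution: K_1e^(4t)(2,-3,4) + K_2e^(-2t)(1,-3,3) + K_3e^(-3t)(0,-1,1).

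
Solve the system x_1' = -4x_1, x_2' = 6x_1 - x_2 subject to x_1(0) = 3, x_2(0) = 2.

x_1(t) = 3e^(-4t), x_2(t) = 8e^(-t) - 6e^(-4t)

Coefficient matrix A = [[-4, 0], [6, -1]].
Characteristic polynomial det(A - λI) = λ^2 + 5λ + 4 = 0.
Eigenvalues λ = -4, -1.
For λ=-4: (A-λI) row 2 is [6, 3], so an eigenvector is (1, -2).
For λ=-1: (A-λI) row 1 is [-3, 0], so an eigenvector is (0, -1).
General solution: K_1e^(-4t)(1,-2) + K_2e^(-t)(0,-1).
Applying x_1(0)=3, x_2(0)=2 gives K_1=3, K_2=-8.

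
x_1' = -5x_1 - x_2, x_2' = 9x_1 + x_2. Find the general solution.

x_1(t) = K_1e^(-2t) + K_2te^(-2t) - K_2e^(-2t), x_2(t) = -3K_1e^(-2t) - 3K_2te^(-2t) + 2K_2e^(-2t)

Coefficient matrix A = [[-5, -1], [9, 1]].
Characteristic polynomial det(A - λI) = λ^2 + 4λ + 4 = 0.
Single eigenvalue λ = -2 with algebraic multiplicity 2.
Eigenvector v = (1,-3); generalized eigenvector w with (A-λI)w=v is (-1,2).
General solution: e^(-2t)[K_1·v + K_2·(t·v + w)].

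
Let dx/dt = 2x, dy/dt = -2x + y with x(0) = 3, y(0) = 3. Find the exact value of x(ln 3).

A = [[2,0],[-2,1]]; eigenvalues λ = 2, 1.
Eigenvectors: (1,-2) for λ=2, (0,-1) for λ=1.
From the initial condition, c_1 = 3, c_2 = -9.
x(ln 3) = (3)(3^2)(1) + (-9)(3^1)(0) = 27.

27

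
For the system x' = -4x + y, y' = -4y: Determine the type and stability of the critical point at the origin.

A = [[-4,1],[0,-4]]; det(A-λI) = λ^2 + 8λ + 16.
repeated λ = -4 with a single eigenvector.

stable improper node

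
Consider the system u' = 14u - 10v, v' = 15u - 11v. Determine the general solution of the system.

u(t) = 2K_1e^(-t) - K_2e^(4t), v(t) = 3K_1e^(-t) - K_2e^(4t)

Coefficient matrix A = [[14, -10], [15, -11]].
Characteristic polynomial det(A - λI) = λ^2 - 3λ - 4 = 0.
Eigenvalues λ = -1, 4.
For λ=-1: (A-λI) row 1 is [15, -10], so an eigenvector is (2, 3).
For λ=4: (A-λI) row 1 is [10, -10], so an eigenvector is (-1, -1).
General solution: K_1e^(-t)(2,3) + K_2e^(4t)(-1,-1).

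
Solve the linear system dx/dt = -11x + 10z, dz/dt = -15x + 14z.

x(t) = K_1e^(-t) - 2K_2e^(4t), z(t) = K_1e^(-t) - 3K_2e^(4t)

Coefficient matrix A = [[-11, 10], [-15, 14]].
Characteristic polynomial det(A - λI) = λ^2 - 3λ - 4 = 0.
Eigenvalues λ = -1, 4.
For λ=-1: (A-λI) row 1 is [-10, 10], so an eigenvector is (1, 1).
For λ=4: (A-λI) row 1 is [-15, 10], so an eigenvector is (-2, -3).
General solution: K_1e^(-t)(1,1) + K_2e^(4t)(-2,-3).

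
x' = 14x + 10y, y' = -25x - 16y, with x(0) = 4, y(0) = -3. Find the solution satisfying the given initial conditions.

x(t) = 6e^(-t)sin(5t) + 4e^(-t)cos(5t), y(t) = -11e^(-t)sin(5t) - 3e^(-t)cos(5t)

Coefficient matrix A = [[14, 10], [-25, -16]].
Characteristic polynomial det(A - λI) = λ^2 + 2λ + 26 = 0.
Eigenvalues λ = -1 ± 5i (complex conjugate pair).
For λ=-1+5i: an eigenvector is (1,-2) - i(-1,1) = (1 + i, -2 - i).
A real fundamental pair from Re and Im of e^((-1+5i)t)v: X_1 = e^(-t)(cos(5t)·(1,-2) + sin(5t)·(-1,1)), X_2 = e^(-t)(sin(5t)·(1,-2) - cos(5t)·(-1,1)).
General solution: c_1X_1 + c_2X_2.
Applying x(0)=4, y(0)=-3 gives c_1=-1, c_2=5.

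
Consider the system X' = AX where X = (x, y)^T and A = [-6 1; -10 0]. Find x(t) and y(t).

Coefficient matrix A = [[-6, 1], [-10, 0]].
Characteristic polynomial det(A - λI) = λ^2 + 6λ + 10 = 0.
Eigenvalues λ = -3 ± i (complex conjugate pair).
For λ=-3+i: an eigenvector is (-1,-3) - i(0,1) = (-1, -3 - i).
A real fundamental pair from Re and Im of e^((-3+i)t)v: X_1 = e^(-3t)(cos(t)·(-1,-3) + sin(t)·(0,1)), X_2 = e^(-3t)(sin(t)·(-1,-3) - cos(t)·(0,1)).
General solution: C_1X_1 + C_2X_2.

x(t) = -C_1e^(-3t)cos(t) - C_2e^(-3t)sin(t), y(t) = C_1e^(-3t)sin(t) - 3C_1e^(-3t)cos(t) - 3C_2e^(-3t)sin(t) - C_2e^(-3t)cos(t)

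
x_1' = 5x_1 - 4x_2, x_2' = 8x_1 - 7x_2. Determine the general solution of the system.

x_1(t) = -C_1e^(-3t) + C_2e^(t), x_2(t) = -2C_1e^(-3t) + C_2e^(t)

Coefficient matrix A = [[5, -4], [8, -7]].
Characteristic polynomial det(A - λI) = λ^2 + 2λ - 3 = 0.
Eigenvalues λ = -3, 1.
For λ=-3: (A-λI) row 1 is [8, -4], so an eigenvector is (-1, -2).
For λ=1: (A-λI) row 1 is [4, -4], so an eigenvector is (1, 1).
General solution: C_1e^(-3t)(-1,-2) + C_2e^(t)(1,1).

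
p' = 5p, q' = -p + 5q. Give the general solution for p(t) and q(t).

p(t) = -C_2e^(5t), q(t) = C_1e^(5t) + C_2te^(5t)

Coefficient matrix A = [[5, 0], [-1, 5]].
Characteristic polynomial det(A - λI) = λ^2 - 10λ + 25 = 0.
Single eigenvalue λ = 5 with algebraic multiplicity 2.
Eigenvector v = (0,1); generalized eigenvector w with (A-λI)w=v is (-1,0).
General solution: e^(5t)[C_1·v + C_2·(t·v + w)].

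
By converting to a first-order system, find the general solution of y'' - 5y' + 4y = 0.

Let x_1 = y, x_2 = y'. Then x_1' = x_2 and x_2' = -4x_1 + 5x_2.
A = [[0,1],[-4,5]]; det(A-λI) = λ^2 - 5λ + 4.
Eigenvalues λ = 1, 4 with eigenvectors (1,1), (1,4).

y(t) = c_1e^(t) + c_2e^(4t)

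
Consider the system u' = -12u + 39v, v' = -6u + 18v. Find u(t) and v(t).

u(t) = 3K_1e^(3t)sin(3t) + 2K_1e^(3t)cos(3t) + 2K_2e^(3t)sin(3t) - 3K_2e^(3t)cos(3t), v(t) = K_1e^(3t)sin(3t) + K_1e^(3t)cos(3t) + K_2e^(3t)sin(3t) - K_2e^(3t)cos(3t)

Coefficient matrix A = [[-12, 39], [-6, 18]].
Characteristic polynomial det(A - λI) = λ^2 - 6λ + 18 = 0.
Eigenvalues λ = 3 ± 3i (complex conjugate pair).
For λ=3+3i: an eigenvector is (2,1) - i(3,1) = (2 - 3i, 1 - i).
A real fundamental pair from Re and Im of e^((3+3i)t)v: X_1 = e^(3t)(cos(3t)·(2,1) + sin(3t)·(3,1)), X_2 = e^(3t)(sin(3t)·(2,1) - cos(3t)·(3,1)).
General solution: K_1X_1 + K_2X_2.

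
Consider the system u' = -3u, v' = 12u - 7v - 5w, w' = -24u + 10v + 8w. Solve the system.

Coefficient matrix A = [[-3, 0, 0], [12, -7, -5], [-24, 10, 8]].
det(A - λI) = 0 gives eigenvalues λ = -2, 3, -3.
For λ=-2: eigenvector (0,1,-1).
For λ=3: eigenvector (0,1,-2).
For λ=-3: eigenvector (1,-2,4).
General solution: C_1e^(-2t)(0,1,-1) + C_2e^(3t)(0,1,-2) + C_3e^(-3t)(1,-2,4).

u(t) = C_3e^(-3t), v(t) = C_1e^(-2t) + C_2e^(3t) - 2C_3e^(-3t), w(t) = -C_1e^(-2t) - 2C_2e^(3t) + 4C_3e^(-3t)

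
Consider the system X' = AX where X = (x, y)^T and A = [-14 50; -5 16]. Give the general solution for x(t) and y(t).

Coefficient matrix A = [[-14, 50], [-5, 16]].
Characteristic polynomial det(A - λI) = λ^2 - 2λ + 26 = 0.
Eigenvalues λ = 1 ± 5i (complex conjugate pair).
For λ=1+5i: an eigenvector is (3,1) - i(1,0) = (3 - i, 1).
A real fundamental pair from Re and Im of e^((1+5i)t)v: X_1 = e^(t)(cos(5t)·(3,1) + sin(5t)·(1,0)), X_2 = e^(t)(sin(5t)·(3,1) - cos(5t)·(1,0)).
General solution: c_1X_1 + c_2X_2.

x(t) = c_1e^(t)sin(5t) + 3c_1e^(t)cos(5t) + 3c_2e^(t)sin(5t) - c_2e^(t)cos(5t), y(t) = c_1e^(t)cos(5t) + c_2e^(t)sin(5t)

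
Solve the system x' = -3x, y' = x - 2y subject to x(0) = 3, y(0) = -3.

Coefficient matrix A = [[-3, 0], [1, -2]].
Characteristic polynomial det(A - λI) = λ^2 + 5λ + 6 = 0.
Eigenvalues λ = -2, -3.
For λ=-2: (A-λI) row 1 is [-1, 0], so an eigenvector is (0, 1).
For λ=-3: (A-λI) row 2 is [1, 1], so an eigenvector is (-1, 1).
General solution: C_1e^(-2t)(0,1) + C_2e^(-3t)(-1,1).
Applying x(0)=3, y(0)=-3 gives C_1=0, C_2=-3.

x(t) = 3e^(-3t), y(t) = -3e^(-3t)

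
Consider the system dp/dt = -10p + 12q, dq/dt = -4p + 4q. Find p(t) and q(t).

Coefficient matrix A = [[-10, 12], [-4, 4]].
Characteristic polynomial det(A - λI) = λ^2 + 6λ + 8 = 0.
Eigenvalues λ = -4, -2.
For λ=-4: (A-λI) row 1 is [-6, 12], so an eigenvector is (2, 1).
For λ=-2: (A-λI) row 1 is [-8, 12], so an eigenvector is (-3, -2).
General solution: c_1e^(-4t)(2,1) + c_2e^(-2t)(-3,-2).

p(t) = 2c_1e^(-4t) - 3c_2e^(-2t), q(t) = c_1e^(-4t) - 2c_2e^(-2t)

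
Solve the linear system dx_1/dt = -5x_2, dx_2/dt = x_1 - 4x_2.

x_1(t) = -2c_1e^(-2t)sin(t) - c_1e^(-2t)cos(t) - c_2e^(-2t)sin(t) + 2c_2e^(-2t)cos(t), x_2(t) = -c_1e^(-2t)sin(t) + c_2e^(-2t)cos(t)

Coefficient matrix A = [[0, -5], [1, -4]].
Characteristic polynomial det(A - λI) = λ^2 + 4λ + 5 = 0.
Eigenvalues λ = -2 ± i (complex conjugate pair).
For λ=-2+i: an eigenvector is (-1,0) - i(-2,-1) = (-1 + 2i, 0 + i).
A real fundamental pair from Re and Im of e^((-2+i)t)v: X_1 = e^(-2t)(cos(t)·(-1,0) + sin(t)·(-2,-1)), X_2 = e^(-2t)(sin(t)·(-1,0) - cos(t)·(-2,-1)).
General solution: c_1X_1 + c_2X_2.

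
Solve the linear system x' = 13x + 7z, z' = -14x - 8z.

x(t) = -C_1e^(6t) - C_2e^(-t), z(t) = C_1e^(6t) + 2C_2e^(-t)

Coefficient matrix A = [[13, 7], [-14, -8]].
Characteristic polynomial det(A - λI) = λ^2 - 5λ - 6 = 0.
Eigenvalues λ = 6, -1.
For λ=6: (A-λI) row 1 is [7, 7], so an eigenvector is (-1, 1).
For λ=-1: (A-λI) row 1 is [14, 7], so an eigenvector is (-1, 2).
General solution: C_1e^(6t)(-1,1) + C_2e^(-t)(-1,2).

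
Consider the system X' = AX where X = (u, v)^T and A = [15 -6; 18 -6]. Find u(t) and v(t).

Coefficient matrix A = [[15, -6], [18, -6]].
Characteristic polynomial det(A - λI) = λ^2 - 9λ + 18 = 0.
Eigenvalues λ = 6, 3.
For λ=6: (A-λI) row 1 is [9, -6], so an eigenvector is (2, 3).
For λ=3: (A-λI) row 1 is [12, -6], so an eigenvector is (-1, -2).
General solution: K_1e^(6t)(2,3) + K_2e^(3t)(-1,-2).

u(t) = 2K_1e^(6t) - K_2e^(3t), v(t) = 3K_1e^(6t) - 2K_2e^(3t)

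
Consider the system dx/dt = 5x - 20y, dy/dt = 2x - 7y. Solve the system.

Coefficient matrix A = [[5, -20], [2, -7]].
Characteristic polynomial det(A - λI) = λ^2 + 2λ + 5 = 0.
Eigenvalues λ = -1 ± 2i (complex conjugate pair).
For λ=-1+2i: an eigenvector is (-1,0) - i(-3,-1) = (-1 + 3i, 0 + i).
A real fundamental pair from Re and Im of e^((-1+2i)t)v: X_1 = e^(-t)(cos(2t)·(-1,0) + sin(2t)·(-3,-1)), X_2 = e^(-t)(sin(2t)·(-1,0) - cos(2t)·(-3,-1)).
General solution: c_1X_1 + c_2X_2.

x(t) = -3c_1e^(-t)sin(2t) - c_1e^(-t)cos(2t) - c_2e^(-t)sin(2t) + 3c_2e^(-t)cos(2t), y(t) = -c_1e^(-t)sin(2t) + c_2e^(-t)cos(2t)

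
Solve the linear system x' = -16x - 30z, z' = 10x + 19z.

Coefficient matrix A = [[-16, -30], [10, 19]].
Characteristic polynomial det(A - λI) = λ^2 - 3λ - 4 = 0.
Eigenvalues λ = -1, 4.
For λ=-1: (A-λI) row 1 is [-15, -30], so an eigenvector is (-2, 1).
For λ=4: (A-λI) row 1 is [-20, -30], so an eigenvector is (3, -2).
General solution: c_1e^(-t)(-2,1) + c_2e^(4t)(3,-2).

x(t) = -2c_1e^(-t) + 3c_2e^(4t), z(t) = c_1e^(-t) - 2c_2e^(4t)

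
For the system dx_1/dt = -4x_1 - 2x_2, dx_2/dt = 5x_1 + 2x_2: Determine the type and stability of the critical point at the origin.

stable spiral

A = [[-4,-2],[5,2]]; det(A-λI) = λ^2 + 2λ + 2.
λ = -1 ± i: negative real part.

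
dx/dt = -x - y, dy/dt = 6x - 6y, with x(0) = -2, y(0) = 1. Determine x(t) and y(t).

Coefficient matrix A = [[-1, -1], [6, -6]].
Characteristic polynomial det(A - λI) = λ^2 + 7λ + 12 = 0.
Eigenvalues λ = -4, -3.
For λ=-4: (A-λI) row 1 is [3, -1], so an eigenvector is (1, 3).
For λ=-3: (A-λI) row 1 is [2, -1], so an eigenvector is (-1, -2).
General solution: K_1e^(-4t)(1,3) + K_2e^(-3t)(-1,-2).
Applying x(0)=-2, y(0)=1 gives K_1=5, K_2=7.

x(t) = -7e^(-3t) + 5e^(-4t), y(t) = -14e^(-3t) + 15e^(-4t)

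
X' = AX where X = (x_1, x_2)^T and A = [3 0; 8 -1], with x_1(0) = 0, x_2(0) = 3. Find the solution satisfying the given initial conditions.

Coefficient matrix A = [[3, 0], [8, -1]].
Characteristic polynomial det(A - λI) = λ^2 - 2λ - 3 = 0.
Eigenvalues λ = -1, 3.
For λ=-1: (A-λI) row 1 is [4, 0], so an eigenvector is (0, 1).
For λ=3: (A-λI) row 2 is [8, -4], so an eigenvector is (-1, -2).
General solution: K_1e^(-t)(0,1) + K_2e^(3t)(-1,-2).
Applying x_1(0)=0, x_2(0)=3 gives K_1=3, K_2=0.

x_1(t) = 0, x_2(t) = 3e^(-t)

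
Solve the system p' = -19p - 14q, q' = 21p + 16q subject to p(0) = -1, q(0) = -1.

Coefficient matrix A = [[-19, -14], [21, 16]].
Characteristic polynomial det(A - λI) = λ^2 + 3λ - 10 = 0.
Eigenvalues λ = 2, -5.
For λ=2: (A-λI) row 1 is [-21, -14], so an eigenvector is (2, -3).
For λ=-5: (A-λI) row 1 is [-14, -14], so an eigenvector is (1, -1).
General solution: c_1e^(2t)(2,-3) + c_2e^(-5t)(1,-1).
Applying p(0)=-1, q(0)=-1 gives c_1=2, c_2=-5.

p(t) = 4e^(2t) - 5e^(-5t), q(t) = -6e^(2t) + 5e^(-5t)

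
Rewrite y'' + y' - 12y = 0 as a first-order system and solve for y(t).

y(t) = K_1e^(3t) + K_2e^(-4t)

Let x_1 = y, x_2 = y'. Then x_1' = x_2 and x_2' = 12x_1 - x_2.
A = [[0,1],[12,-1]]; det(A-λI) = λ^2 + λ - 12.
Eigenvalues λ = 3, -4 with eigenvectors (1,3), (1,-4).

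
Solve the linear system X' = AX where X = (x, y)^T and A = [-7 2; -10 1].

x(t) = K_1e^(-3t)sin(2t) - K_2e^(-3t)cos(2t), y(t) = 2K_1e^(-3t)sin(2t) + K_1e^(-3t)cos(2t) + K_2e^(-3t)sin(2t) - 2K_2e^(-3t)cos(2t)

Coefficient matrix A = [[-7, 2], [-10, 1]].
Characteristic polynomial det(A - λI) = λ^2 + 6λ + 13 = 0.
Eigenvalues λ = -3 ± 2i (complex conjugate pair).
For λ=-3+2i: an eigenvector is (0,1) - i(1,2) = (0 - i, 1 - 2i).
A real fundamental pair from Re and Im of e^((-3+2i)t)v: X_1 = e^(-3t)(cos(2t)·(0,1) + sin(2t)·(1,2)), X_2 = e^(-3t)(sin(2t)·(0,1) - cos(2t)·(1,2)).
General solution: K_1X_1 + K_2X_2.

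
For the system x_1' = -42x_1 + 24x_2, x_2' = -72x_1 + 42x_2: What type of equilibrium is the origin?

A = [[-42,24],[-72,42]]; det(A-λI) = λ^2 - 36.
λ = -6, 6: opposite signs.

saddle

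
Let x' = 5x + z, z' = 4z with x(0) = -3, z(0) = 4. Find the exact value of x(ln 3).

A = [[5,1],[0,4]]; eigenvalues λ = 5, 4.
Eigenvectors: (1,0) for λ=5, (-1,1) for λ=4.
From the initial condition, c_1 = 1, c_2 = 4.
x(ln 3) = (1)(3^5)(1) + (4)(3^4)(-1) = -81.

-81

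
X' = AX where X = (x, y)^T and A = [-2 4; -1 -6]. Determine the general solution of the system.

Coefficient matrix A = [[-2, 4], [-1, -6]].
Characteristic polynomial det(A - λI) = λ^2 + 8λ + 16 = 0.
Single eigenvalue λ = -4 with algebraic multiplicity 2.
Eigenvector v = (-2,1); generalized eigenvector w with (A-λI)w=v is (3,-2).
General solution: e^(-4t)[c_1·v + c_2·(t·v + w)].

x(t) = -2c_1e^(-4t) - 2c_2te^(-4t) + 3c_2e^(-4t), y(t) = c_1e^(-4t) + c_2te^(-4t) - 2c_2e^(-4t)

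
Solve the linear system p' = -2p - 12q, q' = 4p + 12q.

p(t) = 3c_1e^(6t) - 2c_2e^(4t), q(t) = -2c_1e^(6t) + c_2e^(4t)

Coefficient matrix A = [[-2, -12], [4, 12]].
Characteristic polynomial det(A - λI) = λ^2 - 10λ + 24 = 0.
Eigenvalues λ = 6, 4.
For λ=6: (A-λI) row 1 is [-8, -12], so an eigenvector is (3, -2).
For λ=4: (A-λI) row 1 is [-6, -12], so an eigenvector is (-2, 1).
General solution: c_1e^(6t)(3,-2) + c_2e^(4t)(-2,1).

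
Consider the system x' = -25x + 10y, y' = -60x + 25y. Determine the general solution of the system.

Coefficient matrix A = [[-25, 10], [-60, 25]].
Characteristic polynomial det(A - λI) = λ^2 - 25 = 0.
Eigenvalues λ = -5, 5.
For λ=-5: (A-λI) row 1 is [-20, 10], so an eigenvector is (1, 2).
For λ=5: (A-λI) row 1 is [-30, 10], so an eigenvector is (1, 3).
General solution: c_1e^(-5t)(1,2) + c_2e^(5t)(1,3).

x(t) = c_1e^(-5t) + c_2e^(5t), y(t) = 2c_1e^(-5t) + 3c_2e^(5t)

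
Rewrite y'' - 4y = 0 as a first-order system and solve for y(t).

Let x_1 = y, x_2 = y'. Then x_1' = x_2 and x_2' = 4x_1.
A = [[0,1],[4,0]]; det(A-λI) = λ^2 - 4.
Eigenvalues λ = -2, 2 with eigenvectors (1,-2), (1,2).

y(t) = K_1e^(-2t) + K_2e^(2t)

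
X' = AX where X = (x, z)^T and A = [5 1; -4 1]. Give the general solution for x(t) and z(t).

Coefficient matrix A = [[5, 1], [-4, 1]].
Characteristic polynomial det(A - λI) = λ^2 - 6λ + 9 = 0.
Single eigenvalue λ = 3 with algebraic multiplicity 2.
Eigenvector v = (-1,2); generalized eigenvector w with (A-λI)w=v is (-2,3).
General solution: e^(3t)[c_1·v + c_2·(t·v + w)].

x(t) = -c_1e^(3t) - c_2te^(3t) - 2c_2e^(3t), z(t) = 2c_1e^(3t) + 2c_2te^(3t) + 3c_2e^(3t)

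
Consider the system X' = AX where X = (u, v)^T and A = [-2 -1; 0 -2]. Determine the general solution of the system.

Coefficient matrix A = [[-2, -1], [0, -2]].
Characteristic polynomial det(A - λI) = λ^2 + 4λ + 4 = 0.
Single eigenvalue λ = -2 with algebraic multiplicity 2.
Eigenvector v = (-1,0); generalized eigenvector w with (A-λI)w=v is (1,1).
General solution: e^(-2t)[K_1·v + K_2·(t·v + w)].

u(t) = -K_1e^(-2t) - K_2te^(-2t) + K_2e^(-2t), v(t) = K_2e^(-2t)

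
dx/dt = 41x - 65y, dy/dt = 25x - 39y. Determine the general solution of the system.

x(t) = -3K_1e^(t)sin(5t) - 2K_1e^(t)cos(5t) - 2K_2e^(t)sin(5t) + 3K_2e^(t)cos(5t), y(t) = -2K_1e^(t)sin(5t) - K_1e^(t)cos(5t) - K_2e^(t)sin(5t) + 2K_2e^(t)cos(5t)

Coefficient matrix A = [[41, -65], [25, -39]].
Characteristic polynomial det(A - λI) = λ^2 - 2λ + 26 = 0.
Eigenvalues λ = 1 ± 5i (complex conjugate pair).
For λ=1+5i: an eigenvector is (-2,-1) - i(-3,-2) = (-2 + 3i, -1 + 2i).
A real fundamental pair from Re and Im of e^((1+5i)t)v: X_1 = e^(t)(cos(5t)·(-2,-1) + sin(5t)·(-3,-2)), X_2 = e^(t)(sin(5t)·(-2,-1) - cos(5t)·(-3,-2)).
General solution: K_1X_1 + K_2X_2.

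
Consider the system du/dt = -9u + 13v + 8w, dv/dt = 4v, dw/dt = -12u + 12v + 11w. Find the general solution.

u(t) = c_1e^(4t) - 2c_2e^(3t) + c_3e^(-t), v(t) = c_1e^(4t), w(t) = -3c_2e^(3t) + c_3e^(-t)

Coefficient matrix A = [[-9, 13, 8], [0, 4, 0], [-12, 12, 11]].
det(A - λI) = 0 gives eigenvalues λ = 4, 3, -1.
For λ=4: eigenvector (1,1,0).
For λ=3: eigenvector (-2,0,-3).
For λ=-1: eigenvector (1,0,1).
General solution: c_1e^(4t)(1,1,0) + c_2e^(3t)(-2,0,-3) + c_3e^(-t)(1,0,1).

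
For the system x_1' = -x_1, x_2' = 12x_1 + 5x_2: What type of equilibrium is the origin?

A = [[-1,0],[12,5]]; det(A-λI) = λ^2 - 4λ - 5.
λ = -1, 5: opposite signs.

saddle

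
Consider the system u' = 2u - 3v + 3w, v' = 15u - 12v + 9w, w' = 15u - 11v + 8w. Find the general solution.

u(t) = C_1e^(2t) - C_3e^(-t), v(t) = 3C_1e^(2t) + C_2e^(-3t) - 3C_3e^(-t), w(t) = 3C_1e^(2t) + C_2e^(-3t) - 2C_3e^(-t)

Coefficient matrix A = [[2, -3, 3], [15, -12, 9], [15, -11, 8]].
det(A - λI) = 0 gives eigenvalues λ = 2, -3, -1.
For λ=2: eigenvector (1,3,3).
For λ=-3: eigenvector (0,1,1).
For λ=-1: eigenvector (-1,-3,-2).
General solution: C_1e^(2t)(1,3,3) + C_2e^(-3t)(0,1,1) + C_3e^(-t)(-1,-3,-2).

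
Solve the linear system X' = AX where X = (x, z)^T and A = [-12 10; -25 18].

x(t) = -c_1e^(3t)sin(5t) + c_1e^(3t)cos(5t) + c_2e^(3t)sin(5t) + c_2e^(3t)cos(5t), z(t) = -2c_1e^(3t)sin(5t) + c_1e^(3t)cos(5t) + c_2e^(3t)sin(5t) + 2c_2e^(3t)cos(5t)

Coefficient matrix A = [[-12, 10], [-25, 18]].
Characteristic polynomial det(A - λI) = λ^2 - 6λ + 34 = 0.
Eigenvalues λ = 3 ± 5i (complex conjugate pair).
For λ=3+5i: an eigenvector is (1,1) - i(-1,-2) = (1 + i, 1 + 2i).
A real fundamental pair from Re and Im of e^((3+5i)t)v: X_1 = e^(3t)(cos(5t)·(1,1) + sin(5t)·(-1,-2)), X_2 = e^(3t)(sin(5t)·(1,1) - cos(5t)·(-1,-2)).
General solution: c_1X_1 + c_2X_2.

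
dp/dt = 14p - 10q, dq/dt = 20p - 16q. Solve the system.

Coefficient matrix A = [[14, -10], [20, -16]].
Characteristic polynomial det(A - λI) = λ^2 + 2λ - 24 = 0.
Eigenvalues λ = -6, 4.
For λ=-6: (A-λI) row 1 is [20, -10], so an eigenvector is (1, 2).
For λ=4: (A-λI) row 1 is [10, -10], so an eigenvector is (-1, -1).
General solution: C_1e^(-6t)(1,2) + C_2e^(4t)(-1,-1).

p(t) = C_1e^(-6t) - C_2e^(4t), q(t) = 2C_1e^(-6t) - C_2e^(4t)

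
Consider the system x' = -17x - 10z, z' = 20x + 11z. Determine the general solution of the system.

x(t) = 2c_1e^(-3t)sin(2t) - c_1e^(-3t)cos(2t) - c_2e^(-3t)sin(2t) - 2c_2e^(-3t)cos(2t), z(t) = -3c_1e^(-3t)sin(2t) + c_1e^(-3t)cos(2t) + c_2e^(-3t)sin(2t) + 3c_2e^(-3t)cos(2t)

Coefficient matrix A = [[-17, -10], [20, 11]].
Characteristic polynomial det(A - λI) = λ^2 + 6λ + 13 = 0.
Eigenvalues λ = -3 ± 2i (complex conjugate pair).
For λ=-3+2i: an eigenvector is (-1,1) - i(2,-3) = (-1 - 2i, 1 + 3i).
A real fundamental pair from Re and Im of e^((-3+2i)t)v: X_1 = e^(-3t)(cos(2t)·(-1,1) + sin(2t)·(2,-3)), X_2 = e^(-3t)(sin(2t)·(-1,1) - cos(2t)·(2,-3)).
General solution: c_1X_1 + c_2X_2.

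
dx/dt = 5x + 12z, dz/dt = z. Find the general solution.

x(t) = c_1e^(5t) + 3c_2e^(t), z(t) = -c_2e^(t)

Coefficient matrix A = [[5, 12], [0, 1]].
Characteristic polynomial det(A - λI) = λ^2 - 6λ + 5 = 0.
Eigenvalues λ = 5, 1.
For λ=5: (A-λI) row 1 is [0, 12], so an eigenvector is (1, 0).
For λ=1: (A-λI) row 1 is [4, 12], so an eigenvector is (3, -1).
General solution: c_1e^(5t)(1,0) + c_2e^(t)(3,-1).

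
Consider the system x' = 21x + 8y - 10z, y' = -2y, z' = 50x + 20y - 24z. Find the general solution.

Coefficient matrix A = [[21, 8, -10], [0, -2, 0], [50, 20, -24]].
det(A - λI) = 0 gives eigenvalues λ = 1, -2, -4.
For λ=1: eigenvector (1,0,2).
For λ=-2: eigenvector (4,1,10).
For λ=-4: eigenvector (2,0,5).
General solution: C_1e^(t)(1,0,2) + C_2e^(-2t)(4,1,10) + C_3e^(-4t)(2,0,5).

x(t) = C_1e^(t) + 4C_2e^(-2t) + 2C_3e^(-4t), y(t) = C_2e^(-2t), z(t) = 2C_1e^(t) + 10C_2e^(-2t) + 5C_3e^(-4t)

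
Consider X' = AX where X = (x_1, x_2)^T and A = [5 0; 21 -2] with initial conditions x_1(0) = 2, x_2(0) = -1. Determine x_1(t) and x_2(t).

x_1(t) = 2e^(5t), x_2(t) = 6e^(5t) - 7e^(-2t)

Coefficient matrix A = [[5, 0], [21, -2]].
Characteristic polynomial det(A - λI) = λ^2 - 3λ - 10 = 0.
Eigenvalues λ = 5, -2.
For λ=5: (A-λI) row 2 is [21, -7], so an eigenvector is (-1, -3).
For λ=-2: (A-λI) row 1 is [7, 0], so an eigenvector is (0, 1).
General solution: K_1e^(5t)(-1,-3) + K_2e^(-2t)(0,1).
Applying x_1(0)=2, x_2(0)=-1 gives K_1=-2, K_2=-7.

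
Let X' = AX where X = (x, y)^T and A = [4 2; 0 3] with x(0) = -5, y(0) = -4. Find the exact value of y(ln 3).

-108

A = [[4,2],[0,3]]; eigenvalues λ = 3, 4.
Eigenvectors: (-2,1) for λ=3, (-1,0) for λ=4.
From the initial condition, c_1 = -4, c_2 = 13.
y(ln 3) = (-4)(3^3)(1) + (13)(3^4)(0) = -108.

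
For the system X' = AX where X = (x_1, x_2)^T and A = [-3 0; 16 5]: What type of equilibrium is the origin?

saddle

A = [[-3,0],[16,5]]; det(A-λI) = λ^2 - 2λ - 15.
λ = -3, 5: opposite signs.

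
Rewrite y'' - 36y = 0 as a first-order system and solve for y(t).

y(t) = K_1e^(-6t) + K_2e^(6t)

Let x_1 = y, x_2 = y'. Then x_1' = x_2 and x_2' = 36x_1.
A = [[0,1],[36,0]]; det(A-λI) = λ^2 - 36.
Eigenvalues λ = -6, 6 with eigenvectors (1,-6), (1,6).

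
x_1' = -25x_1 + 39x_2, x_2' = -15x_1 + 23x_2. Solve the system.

x_1(t) = 3C_1e^(-t)sin(3t) - 2C_1e^(-t)cos(3t) - 2C_2e^(-t)sin(3t) - 3C_2e^(-t)cos(3t), x_2(t) = 2C_1e^(-t)sin(3t) - C_1e^(-t)cos(3t) - C_2e^(-t)sin(3t) - 2C_2e^(-t)cos(3t)

Coefficient matrix A = [[-25, 39], [-15, 23]].
Characteristic polynomial det(A - λI) = λ^2 + 2λ + 10 = 0.
Eigenvalues λ = -1 ± 3i (complex conjugate pair).
For λ=-1+3i: an eigenvector is (-2,-1) - i(3,2) = (-2 - 3i, -1 - 2i).
A real fundamental pair from Re and Im of e^((-1+3i)t)v: X_1 = e^(-t)(cos(3t)·(-2,-1) + sin(3t)·(3,2)), X_2 = e^(-t)(sin(3t)·(-2,-1) - cos(3t)·(3,2)).
General solution: C_1X_1 + C_2X_2.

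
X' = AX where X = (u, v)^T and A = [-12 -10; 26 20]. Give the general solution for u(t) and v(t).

Coefficient matrix A = [[-12, -10], [26, 20]].
Characteristic polynomial det(A - λI) = λ^2 - 8λ + 20 = 0.
Eigenvalues λ = 4 ± 2i (complex conjugate pair).
For λ=4+2i: an eigenvector is (2,-3) - i(-1,2) = (2 + i, -3 - 2i).
A real fundamental pair from Re and Im of e^((4+2i)t)v: X_1 = e^(4t)(cos(2t)·(2,-3) + sin(2t)·(-1,2)), X_2 = e^(4t)(sin(2t)·(2,-3) - cos(2t)·(-1,2)).
General solution: c_1X_1 + c_2X_2.

u(t) = -c_1e^(4t)sin(2t) + 2c_1e^(4t)cos(2t) + 2c_2e^(4t)sin(2t) + c_2e^(4t)cos(2t), v(t) = 2c_1e^(4t)sin(2t) - 3c_1e^(4t)cos(2t) - 3c_2e^(4t)sin(2t) - 2c_2e^(4t)cos(2t)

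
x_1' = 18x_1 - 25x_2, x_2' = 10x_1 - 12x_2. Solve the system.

x_1(t) = -K_1e^(3t)sin(5t) - 2K_1e^(3t)cos(5t) - 2K_2e^(3t)sin(5t) + K_2e^(3t)cos(5t), x_2(t) = -K_1e^(3t)sin(5t) - K_1e^(3t)cos(5t) - K_2e^(3t)sin(5t) + K_2e^(3t)cos(5t)

Coefficient matrix A = [[18, -25], [10, -12]].
Characteristic polynomial det(A - λI) = λ^2 - 6λ + 34 = 0.
Eigenvalues λ = 3 ± 5i (complex conjugate pair).
For λ=3+5i: an eigenvector is (-2,-1) - i(-1,-1) = (-2 + i, -1 + i).
A real fundamental pair from Re and Im of e^((3+5i)t)v: X_1 = e^(3t)(cos(5t)·(-2,-1) + sin(5t)·(-1,-1)), X_2 = e^(3t)(sin(5t)·(-2,-1) - cos(5t)·(-1,-1)).
General solution: K_1X_1 + K_2X_2.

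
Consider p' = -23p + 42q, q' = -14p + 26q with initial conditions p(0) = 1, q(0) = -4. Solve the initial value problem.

Coefficient matrix A = [[-23, 42], [-14, 26]].
Characteristic polynomial det(A - λI) = λ^2 - 3λ - 10 = 0.
Eigenvalues λ = -2, 5.
For λ=-2: (A-λI) row 1 is [-21, 42], so an eigenvector is (-2, -1).
For λ=5: (A-λI) row 1 is [-28, 42], so an eigenvector is (-3, -2).
General solution: c_1e^(-2t)(-2,-1) + c_2e^(5t)(-3,-2).
Applying p(0)=1, q(0)=-4 gives c_1=-14, c_2=9.

p(t) = -27e^(5t) + 28e^(-2t), q(t) = -18e^(5t) + 14e^(-2t)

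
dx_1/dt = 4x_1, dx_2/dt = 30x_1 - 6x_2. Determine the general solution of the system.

x_1(t) = K_2e^(4t), x_2(t) = K_1e^(-6t) + 3K_2e^(4t)

Coefficient matrix A = [[4, 0], [30, -6]].
Characteristic polynomial det(A - λI) = λ^2 + 2λ - 24 = 0.
Eigenvalues λ = -6, 4.
For λ=-6: (A-λI) row 1 is [10, 0], so an eigenvector is (0, 1).
For λ=4: (A-λI) row 2 is [30, -10], so an eigenvector is (1, 3).
General solution: K_1e^(-6t)(0,1) + K_2e^(4t)(1,3).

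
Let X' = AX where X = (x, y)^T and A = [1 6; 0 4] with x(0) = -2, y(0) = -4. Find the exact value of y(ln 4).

A = [[1,6],[0,4]]; eigenvalues λ = 1, 4.
Eigenvectors: (-1,0) for λ=1, (-2,-1) for λ=4.
From the initial condition, c_1 = -6, c_2 = 4.
y(ln 4) = (-6)(4^1)(0) + (4)(4^4)(-1) = -1024.

-1024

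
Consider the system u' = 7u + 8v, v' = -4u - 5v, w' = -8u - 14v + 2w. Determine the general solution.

Coefficient matrix A = [[7, 8, 0], [-4, -5, 0], [-8, -14, 2]].
det(A - λI) = 0 gives eigenvalues λ = -1, 3, 2.
For λ=-1: eigenvector (-1,1,2).
For λ=3: eigenvector (2,-1,-2).
For λ=2: eigenvector (0,0,1).
General solution: K_1e^(-t)(-1,1,2) + K_2e^(3t)(2,-1,-2) + K_3e^(2t)(0,0,1).

u(t) = -K_1e^(-t) + 2K_2e^(3t), v(t) = K_1e^(-t) - K_2e^(3t), w(t) = 2K_1e^(-t) - 2K_2e^(3t) + K_3e^(2t)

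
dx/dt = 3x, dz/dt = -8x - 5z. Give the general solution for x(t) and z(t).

Coefficient matrix A = [[3, 0], [-8, -5]].
Characteristic polynomial det(A - λI) = λ^2 + 2λ - 15 = 0.
Eigenvalues λ = 3, -5.
For λ=3: (A-λI) row 2 is [-8, -8], so an eigenvector is (1, -1).
For λ=-5: (A-λI) row 1 is [8, 0], so an eigenvector is (0, -1).
General solution: K_1e^(3t)(1,-1) + K_2e^(-5t)(0,-1).

x(t) = K_1e^(3t), z(t) = -K_1e^(3t) - K_2e^(-5t)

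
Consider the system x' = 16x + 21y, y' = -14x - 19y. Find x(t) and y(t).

Coefficient matrix A = [[16, 21], [-14, -19]].
Characteristic polynomial det(A - λI) = λ^2 + 3λ - 10 = 0.
Eigenvalues λ = 2, -5.
For λ=2: (A-λI) row 1 is [14, 21], so an eigenvector is (-3, 2).
For λ=-5: (A-λI) row 1 is [21, 21], so an eigenvector is (1, -1).
General solution: C_1e^(2t)(-3,2) + C_2e^(-5t)(1,-1).

x(t) = -3C_1e^(2t) + C_2e^(-5t), y(t) = 2C_1e^(2t) - C_2e^(-5t)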